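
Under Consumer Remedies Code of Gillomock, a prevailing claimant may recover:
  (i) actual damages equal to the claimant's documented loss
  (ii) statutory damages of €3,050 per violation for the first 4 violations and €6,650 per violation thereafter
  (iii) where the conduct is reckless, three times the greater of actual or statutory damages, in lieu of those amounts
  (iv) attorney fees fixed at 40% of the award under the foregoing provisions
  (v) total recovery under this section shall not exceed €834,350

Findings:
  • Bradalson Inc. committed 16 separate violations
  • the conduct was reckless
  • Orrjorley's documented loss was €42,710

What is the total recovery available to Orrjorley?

Total recovery: €386,400

First 4 violations: 4 × €3,050 = €12,200
Remaining violations: (16 − 4) × €6,650 = €79,800
Statutory damages: €12,200 + €79,800 = €92,000
Greater of actual damages (€42,710) or statutory damages (€92,000): €92,000
Trebled: 3 × €92,000 = €276,000
Attorney fees: 40% of €276,000 = €110,400
Total before cap: €276,000 + €110,400 = €386,400
Cap at €834,350: €386,400 is within the cap, no reduction.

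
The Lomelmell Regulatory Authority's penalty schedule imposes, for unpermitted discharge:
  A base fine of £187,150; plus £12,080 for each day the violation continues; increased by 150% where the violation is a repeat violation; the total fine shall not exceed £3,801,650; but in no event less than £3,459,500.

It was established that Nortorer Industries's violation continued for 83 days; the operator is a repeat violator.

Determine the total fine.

£3,459,500

Per-day component: 83 × £12,080 = £1,002,640
Base plus per-day: £187,150 + £1,002,640 = £1,189,790
Enhancement: 150% of £1,189,790 = £1,784,685
Enhanced fine: £1,189,790 + £1,784,685 = £2,974,475
Cap at £3,801,650: £2,974,475 is within the cap, no reduction.
Minimum £3,459,500: £2,974,475 is below the minimum → £3,459,500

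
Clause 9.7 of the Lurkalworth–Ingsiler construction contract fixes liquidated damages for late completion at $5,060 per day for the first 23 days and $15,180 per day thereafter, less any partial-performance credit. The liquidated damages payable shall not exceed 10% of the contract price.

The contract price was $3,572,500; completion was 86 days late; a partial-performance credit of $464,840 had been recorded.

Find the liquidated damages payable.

First 23 days: 23 × $5,060 = $116,380
Remaining days: (86 − 23) × $15,180 = $956,340
Accrued per-day damages: $116,380 + $956,340 = $1,072,720
Less partial-performance credit: $1,072,720 − $464,840 = $607,880
Cap: 10% of $3,572,500 = $357,250
Cap at $357,250: $607,880 exceeds the cap → $357,250

$357,250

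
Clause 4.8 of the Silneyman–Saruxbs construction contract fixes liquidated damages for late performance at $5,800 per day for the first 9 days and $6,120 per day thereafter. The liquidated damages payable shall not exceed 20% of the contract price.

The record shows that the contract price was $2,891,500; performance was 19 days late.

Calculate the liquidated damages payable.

$113,400

First 9 days: 9 × $5,800 = $52,200
Remaining days: (19 − 9) × $6,120 = $61,200
Accrued per-day damages: $52,200 + $61,200 = $113,400
Cap: 20% of $2,891,500 = $578,300
Cap at $578,300: $113,400 is within the cap, no reduction.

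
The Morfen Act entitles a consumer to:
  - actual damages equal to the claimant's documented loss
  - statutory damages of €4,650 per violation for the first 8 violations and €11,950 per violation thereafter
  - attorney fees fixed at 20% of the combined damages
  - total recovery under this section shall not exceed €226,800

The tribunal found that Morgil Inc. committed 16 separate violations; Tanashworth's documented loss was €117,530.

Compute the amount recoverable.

First 8 violations: 8 × €4,650 = €37,200
Remaining violations: (16 − 8) × €11,950 = €95,600
Statutory damages: €37,200 + €95,600 = €132,800
Combined damages: €117,530 + €132,800 = €250,330
Attorney fees: 20% of €250,330 = €50,066
Total before cap: €250,330 + €50,066 = €300,396
Cap at €226,800: €300,396 exceeds the cap → €226,800

€226,800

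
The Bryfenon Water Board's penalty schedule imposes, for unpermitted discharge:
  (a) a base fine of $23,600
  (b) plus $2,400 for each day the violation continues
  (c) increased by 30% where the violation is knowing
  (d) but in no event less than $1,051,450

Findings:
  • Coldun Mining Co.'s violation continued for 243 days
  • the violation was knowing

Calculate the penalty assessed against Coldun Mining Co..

$1,051,450

Per-day component: 243 × $2,400 = $583,200
Base plus per-day: $23,600 + $583,200 = $606,800
Enhancement: 30% of $606,800 = $182,040
Enhanced fine: $606,800 + $182,040 = $788,840
Minimum $1,051,450: $788,840 is below the minimum → $1,051,450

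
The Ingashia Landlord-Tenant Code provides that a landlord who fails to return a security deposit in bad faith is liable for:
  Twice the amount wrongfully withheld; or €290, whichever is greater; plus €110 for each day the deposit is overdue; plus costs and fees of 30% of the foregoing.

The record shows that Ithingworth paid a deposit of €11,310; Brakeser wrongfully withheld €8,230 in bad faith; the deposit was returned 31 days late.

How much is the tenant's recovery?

€25,831

Doubled: 2 × €8,230 = €16,460
Minimum €290: €16,460 meets the minimum, no increase.
Late-return penalty: 31 × €110 = €3,410
Damages plus late penalty: €16,460 + €3,410 = €19,870
Costs and fees: 30% of €19,870 = €5,961
Total recovery: €19,870 + €5,961 = €25,831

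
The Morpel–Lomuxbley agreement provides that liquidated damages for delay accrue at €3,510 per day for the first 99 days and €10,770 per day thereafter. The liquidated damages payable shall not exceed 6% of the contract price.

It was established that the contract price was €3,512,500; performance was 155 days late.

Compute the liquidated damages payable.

€210,750

First 99 days: 99 × €3,510 = €347,490
Remaining days: (155 − 99) × €10,770 = €603,120
Accrued per-day damages: €347,490 + €603,120 = €950,610
Cap: 6% of €3,512,500 = €210,750
Cap at €210,750: €950,610 exceeds the cap → €210,750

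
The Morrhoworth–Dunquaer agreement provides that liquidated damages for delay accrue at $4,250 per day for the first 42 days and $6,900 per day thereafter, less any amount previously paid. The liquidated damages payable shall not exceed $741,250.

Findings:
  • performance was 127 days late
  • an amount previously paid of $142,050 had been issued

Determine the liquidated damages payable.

First 42 days: 42 × $4,250 = $178,500
Remaining days: (127 − 42) × $6,900 = $586,500
Accrued per-day damages: $178,500 + $586,500 = $765,000
Less amount previously paid: $765,000 − $142,050 = $622,950
Cap at $741,250: $622,950 is within the cap, no reduction.

$622,950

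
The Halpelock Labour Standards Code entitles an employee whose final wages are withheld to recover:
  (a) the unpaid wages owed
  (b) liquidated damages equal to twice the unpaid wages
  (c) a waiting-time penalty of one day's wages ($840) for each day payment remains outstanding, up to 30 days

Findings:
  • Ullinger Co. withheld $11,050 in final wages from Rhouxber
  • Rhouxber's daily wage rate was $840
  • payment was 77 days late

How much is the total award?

Doubled: 2 × $11,050 = $22,100
Penalty days: min(77, 30) = 30
Waiting-time penalty: 30 × $840 = $25,200
Total award: $11,050 + $22,100 + $25,200 = $58,350

Total award: $58,350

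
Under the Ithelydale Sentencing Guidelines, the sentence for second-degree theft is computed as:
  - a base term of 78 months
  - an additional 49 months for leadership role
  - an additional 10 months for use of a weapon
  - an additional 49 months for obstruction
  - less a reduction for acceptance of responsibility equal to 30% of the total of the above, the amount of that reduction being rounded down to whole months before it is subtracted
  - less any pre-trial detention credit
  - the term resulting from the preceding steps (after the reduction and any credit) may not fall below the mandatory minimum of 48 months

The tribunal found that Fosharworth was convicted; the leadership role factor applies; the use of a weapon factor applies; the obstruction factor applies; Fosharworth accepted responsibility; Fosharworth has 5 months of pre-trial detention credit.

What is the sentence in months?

126 months

Leadership role enhancement: +49 months
Use of a weapon enhancement: +10 months
Obstruction enhancement: +49 months
Adjusted term: 78 months + 49 months + 10 months + 49 months = 186 months
Acceptance of responsibility reduction: 30% of 186 months = 55 months (rounded down)
After reduction: 186 − 55 = 131 months
Less pre-trial detention credit: 131 months − 5 months = 126 months
Minimum 48 months: 126 months meets the minimum, no increase.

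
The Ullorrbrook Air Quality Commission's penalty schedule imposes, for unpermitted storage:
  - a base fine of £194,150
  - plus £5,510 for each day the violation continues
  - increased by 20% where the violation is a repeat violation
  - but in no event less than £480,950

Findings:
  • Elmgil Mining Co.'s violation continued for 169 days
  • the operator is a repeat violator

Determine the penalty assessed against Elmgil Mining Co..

Civil penalty: £1,350,408

Per-day component: 169 × £5,510 = £931,190
Base plus per-day: £194,150 + £931,190 = £1,125,340
Enhancement: 20% of £1,125,340 = £225,068
Enhanced fine: £1,125,340 + £225,068 = £1,350,408
Minimum £480,950: £1,350,408 meets the minimum, no increase.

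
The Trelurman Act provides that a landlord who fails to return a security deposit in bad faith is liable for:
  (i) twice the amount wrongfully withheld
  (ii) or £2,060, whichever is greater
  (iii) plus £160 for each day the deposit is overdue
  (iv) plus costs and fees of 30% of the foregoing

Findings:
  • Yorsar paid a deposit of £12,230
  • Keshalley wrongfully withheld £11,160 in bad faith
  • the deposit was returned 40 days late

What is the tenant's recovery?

£37,336

Doubled: 2 × £11,160 = £22,320
Minimum £2,060: £22,320 meets the minimum, no increase.
Late-return penalty: 40 × £160 = £6,400
Damages plus late penalty: £22,320 + £6,400 = £28,720
Costs and fees: 30% of £28,720 = £8,616
Total recovery: £28,720 + £8,616 = £37,336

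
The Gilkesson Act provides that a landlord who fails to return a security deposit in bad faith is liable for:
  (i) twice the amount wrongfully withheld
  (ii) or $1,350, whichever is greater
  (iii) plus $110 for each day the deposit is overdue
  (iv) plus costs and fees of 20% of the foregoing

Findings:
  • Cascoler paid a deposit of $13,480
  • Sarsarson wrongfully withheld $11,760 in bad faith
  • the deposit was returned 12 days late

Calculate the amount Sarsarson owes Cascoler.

Doubled: 2 × $11,760 = $23,520
Minimum $1,350: $23,520 meets the minimum, no increase.
Late-return penalty: 12 × $110 = $1,320
Damages plus late penalty: $23,520 + $1,320 = $24,840
Costs and fees: 20% of $24,840 = $4,968
Total recovery: $24,840 + $4,968 = $29,808

$29,808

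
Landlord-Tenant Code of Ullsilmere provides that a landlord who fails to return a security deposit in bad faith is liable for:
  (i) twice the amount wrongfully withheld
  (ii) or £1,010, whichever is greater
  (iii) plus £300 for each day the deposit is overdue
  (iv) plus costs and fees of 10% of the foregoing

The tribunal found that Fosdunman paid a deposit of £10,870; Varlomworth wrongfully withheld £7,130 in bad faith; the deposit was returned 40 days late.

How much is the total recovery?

Recovery: £28,886

Doubled: 2 × £7,130 = £14,260
Minimum £1,010: £14,260 meets the minimum, no increase.
Late-return penalty: 40 × £300 = £12,000
Damages plus late penalty: £14,260 + £12,000 = £26,260
Costs and fees: 10% of £26,260 = £2,626
Total recovery: £26,260 + £2,626 = £28,886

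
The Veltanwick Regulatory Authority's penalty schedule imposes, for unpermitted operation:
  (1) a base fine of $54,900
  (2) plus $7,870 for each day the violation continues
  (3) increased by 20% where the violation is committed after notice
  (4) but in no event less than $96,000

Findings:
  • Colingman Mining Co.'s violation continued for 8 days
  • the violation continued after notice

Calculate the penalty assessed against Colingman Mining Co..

$141,432

Per-day component: 8 × $7,870 = $62,960
Base plus per-day: $54,900 + $62,960 = $117,860
Enhancement: 20% of $117,860 = $23,572
Enhanced fine: $117,860 + $23,572 = $141,432
Minimum $96,000: $141,432 meets the minimum, no increase.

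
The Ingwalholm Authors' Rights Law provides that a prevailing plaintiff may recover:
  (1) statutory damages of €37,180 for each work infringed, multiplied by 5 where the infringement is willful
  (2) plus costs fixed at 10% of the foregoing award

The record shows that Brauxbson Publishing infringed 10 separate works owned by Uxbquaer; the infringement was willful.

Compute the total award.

Statutory damages: 10 × €37,180 = €371,800
Multiplied by 5: 5 × €371,800 = €1,859,000
Costs: 10% of €1,859,000 = €185,900
Award plus costs: €1,859,000 + €185,900 = €2,044,900

€2,044,900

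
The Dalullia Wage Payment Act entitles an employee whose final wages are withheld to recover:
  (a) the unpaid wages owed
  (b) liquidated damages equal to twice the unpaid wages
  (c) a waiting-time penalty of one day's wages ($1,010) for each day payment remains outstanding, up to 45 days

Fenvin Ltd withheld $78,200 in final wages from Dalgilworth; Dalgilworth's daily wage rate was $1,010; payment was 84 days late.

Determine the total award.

$280,050

Doubled: 2 × $78,200 = $156,400
Penalty days: min(84, 45) = 45
Waiting-time penalty: 45 × $1,010 = $45,450
Total award: $78,200 + $156,400 + $45,450 = $280,050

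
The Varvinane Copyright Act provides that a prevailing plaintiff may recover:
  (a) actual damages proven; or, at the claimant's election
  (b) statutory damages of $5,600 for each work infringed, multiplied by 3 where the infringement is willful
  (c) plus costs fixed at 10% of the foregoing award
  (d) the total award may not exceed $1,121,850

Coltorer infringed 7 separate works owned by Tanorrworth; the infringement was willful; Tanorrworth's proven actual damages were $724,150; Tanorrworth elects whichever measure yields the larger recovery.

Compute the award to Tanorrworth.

Statutory damages: 7 × $5,600 = $39,200
Trebled: 3 × $39,200 = $117,600
Greater of actual damages ($724,150) or enhanced statutory damages ($117,600): $724,150
Costs: 10% of $724,150 = $72,415
Award plus costs: $724,150 + $72,415 = $796,565
Cap at $1,121,850: $796,565 is within the cap, no reduction.

$796,565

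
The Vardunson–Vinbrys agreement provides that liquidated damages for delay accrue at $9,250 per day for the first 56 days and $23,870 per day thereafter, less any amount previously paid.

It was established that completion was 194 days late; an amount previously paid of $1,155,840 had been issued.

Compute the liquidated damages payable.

$2,656,220

First 56 days: 56 × $9,250 = $518,000
Remaining days: (194 − 56) × $23,870 = $3,294,060
Accrued per-day damages: $518,000 + $3,294,060 = $3,812,060
Less amount previously paid: $3,812,060 − $1,155,840 = $2,656,220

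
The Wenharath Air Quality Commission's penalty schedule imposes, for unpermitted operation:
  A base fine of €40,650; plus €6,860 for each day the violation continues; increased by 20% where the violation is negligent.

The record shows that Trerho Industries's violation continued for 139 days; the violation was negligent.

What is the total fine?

Per-day component: 139 × €6,860 = €953,540
Base plus per-day: €40,650 + €953,540 = €994,190
Enhancement: 20% of €994,190 = €198,838
Enhanced fine: €994,190 + €198,838 = €1,193,028

€1,193,028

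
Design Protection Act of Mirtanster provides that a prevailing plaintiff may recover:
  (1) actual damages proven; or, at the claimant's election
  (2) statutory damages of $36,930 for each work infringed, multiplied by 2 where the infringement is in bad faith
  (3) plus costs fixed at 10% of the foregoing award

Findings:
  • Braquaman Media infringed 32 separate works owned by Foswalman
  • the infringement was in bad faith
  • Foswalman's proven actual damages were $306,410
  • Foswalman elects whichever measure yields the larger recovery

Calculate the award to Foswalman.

$2,599,872

Statutory damages: 32 × $36,930 = $1,181,760
Doubled: 2 × $1,181,760 = $2,363,520
Greater of actual damages ($306,410) or enhanced statutory damages ($2,363,520): $2,363,520
Costs: 10% of $2,363,520 = $236,352
Award plus costs: $2,363,520 + $236,352 = $2,599,872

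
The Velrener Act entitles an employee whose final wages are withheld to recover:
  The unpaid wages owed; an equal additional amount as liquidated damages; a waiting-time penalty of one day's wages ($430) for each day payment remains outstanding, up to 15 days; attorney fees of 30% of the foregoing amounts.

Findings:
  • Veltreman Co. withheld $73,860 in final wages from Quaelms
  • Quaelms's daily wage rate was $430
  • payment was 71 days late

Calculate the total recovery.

Liquidated damages (equal amount): $73,860
Penalty days: min(71, 15) = 15
Waiting-time penalty: 15 × $430 = $6,450
Subtotal: $73,860 + $73,860 + $6,450 = $154,170
Attorney fees: 30% of $154,170 = $46,251
Total award: $154,170 + $46,251 = $200,421

Total award: $200,421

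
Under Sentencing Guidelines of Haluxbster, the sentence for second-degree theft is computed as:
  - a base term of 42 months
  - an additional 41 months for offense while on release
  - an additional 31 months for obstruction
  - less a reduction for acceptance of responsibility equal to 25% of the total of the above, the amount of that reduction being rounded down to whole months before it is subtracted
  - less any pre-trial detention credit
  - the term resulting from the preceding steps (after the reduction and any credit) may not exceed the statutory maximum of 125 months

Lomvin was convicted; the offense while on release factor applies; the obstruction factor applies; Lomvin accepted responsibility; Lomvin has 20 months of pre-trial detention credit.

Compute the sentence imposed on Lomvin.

Offense while on release enhancement: +41 months
Obstruction enhancement: +31 months
Adjusted term: 42 months + 41 months + 31 months = 114 months
Acceptance of responsibility reduction: 25% of 114 months = 28 months (rounded down)
After reduction: 114 − 28 = 86 months
Less pre-trial detention credit: 86 months − 20 months = 66 months
Cap at 125 months: 66 months is within the cap, no reduction.

66 months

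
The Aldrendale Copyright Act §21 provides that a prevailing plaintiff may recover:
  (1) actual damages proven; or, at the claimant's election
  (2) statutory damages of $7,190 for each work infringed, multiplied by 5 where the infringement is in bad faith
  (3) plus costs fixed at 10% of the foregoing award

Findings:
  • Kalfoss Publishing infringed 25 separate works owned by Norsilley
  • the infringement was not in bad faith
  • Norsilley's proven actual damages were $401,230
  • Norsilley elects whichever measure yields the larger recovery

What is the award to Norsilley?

$441,353

Statutory damages: 25 × $7,190 = $179,750
Infringement not in bad faith: no ×5 enhancement.
Greater of actual damages ($401,230) or statutory damages ($179,750): $401,230
Costs: 10% of $401,230 = $40,123
Award plus costs: $401,230 + $40,123 = $441,353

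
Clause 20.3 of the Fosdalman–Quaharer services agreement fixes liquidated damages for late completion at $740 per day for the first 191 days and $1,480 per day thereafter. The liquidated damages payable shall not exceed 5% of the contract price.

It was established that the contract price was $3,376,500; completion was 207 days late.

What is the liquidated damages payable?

$165,020

First 191 days: 191 × $740 = $141,340
Remaining days: (207 − 191) × $1,480 = $23,680
Accrued per-day damages: $141,340 + $23,680 = $165,020
Cap: 5% of $3,376,500 = $168,825
Cap at $168,825: $165,020 is within the cap, no reduction.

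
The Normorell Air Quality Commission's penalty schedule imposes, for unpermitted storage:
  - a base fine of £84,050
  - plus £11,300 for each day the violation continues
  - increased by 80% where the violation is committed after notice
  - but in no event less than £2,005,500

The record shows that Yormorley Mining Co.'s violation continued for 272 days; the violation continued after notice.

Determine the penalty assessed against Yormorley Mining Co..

£5,683,770

Per-day component: 272 × £11,300 = £3,073,600
Base plus per-day: £84,050 + £3,073,600 = £3,157,650
Enhancement: 80% of £3,157,650 = £2,526,120
Enhanced fine: £3,157,650 + £2,526,120 = £5,683,770
Minimum £2,005,500: £5,683,770 meets the minimum, no increase.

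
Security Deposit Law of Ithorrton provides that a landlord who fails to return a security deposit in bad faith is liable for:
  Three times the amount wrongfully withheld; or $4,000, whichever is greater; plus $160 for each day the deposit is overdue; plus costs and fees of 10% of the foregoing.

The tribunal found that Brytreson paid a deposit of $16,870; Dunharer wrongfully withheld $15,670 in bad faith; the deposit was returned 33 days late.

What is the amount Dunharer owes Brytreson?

Trebled: 3 × $15,670 = $47,010
Minimum $4,000: $47,010 meets the minimum, no increase.
Late-return penalty: 33 × $160 = $5,280
Damages plus late penalty: $47,010 + $5,280 = $52,290
Costs and fees: 10% of $52,290 = $5,229
Total recovery: $52,290 + $5,229 = $57,519

$57,519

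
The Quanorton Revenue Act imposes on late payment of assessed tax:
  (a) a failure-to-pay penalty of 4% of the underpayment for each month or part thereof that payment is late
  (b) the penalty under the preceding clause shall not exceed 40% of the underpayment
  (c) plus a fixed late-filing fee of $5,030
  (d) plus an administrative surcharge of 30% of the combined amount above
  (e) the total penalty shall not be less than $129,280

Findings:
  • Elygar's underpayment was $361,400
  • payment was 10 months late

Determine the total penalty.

$194,467

Accrued rate: 4% × 10 = 40%, capped at 40% → 40%
Failure-to-pay penalty: 40% of $361,400 = $144,560
Penalty before surcharge: $144,560 + $5,030 = $149,590
Administrative surcharge: 30% of $149,590 = $44,877
Total penalty: $149,590 + $44,877 = $194,467
Minimum $129,280: $194,467 meets the minimum, no increase.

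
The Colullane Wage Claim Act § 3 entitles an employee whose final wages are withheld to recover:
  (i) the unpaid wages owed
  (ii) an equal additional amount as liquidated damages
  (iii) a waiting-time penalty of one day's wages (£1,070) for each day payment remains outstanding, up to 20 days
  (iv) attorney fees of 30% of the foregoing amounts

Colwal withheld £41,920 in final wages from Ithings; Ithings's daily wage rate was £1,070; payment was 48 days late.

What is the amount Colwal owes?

Liquidated damages (equal amount): £41,920
Penalty days: min(48, 20) = 20
Waiting-time penalty: 20 × £1,070 = £21,400
Subtotal: £41,920 + £41,920 + £21,400 = £105,240
Attorney fees: 30% of £105,240 = £31,572
Total award: £105,240 + £31,572 = £136,812

Total award: £136,812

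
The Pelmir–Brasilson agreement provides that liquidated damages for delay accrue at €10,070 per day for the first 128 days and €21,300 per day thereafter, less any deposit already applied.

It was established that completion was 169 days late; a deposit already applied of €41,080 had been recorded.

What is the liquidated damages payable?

First 128 days: 128 × €10,070 = €1,288,960
Remaining days: (169 − 128) × €21,300 = €873,300
Accrued per-day damages: €1,288,960 + €873,300 = €2,162,260
Less deposit already applied: €2,162,260 − €41,080 = €2,121,180

€2,121,180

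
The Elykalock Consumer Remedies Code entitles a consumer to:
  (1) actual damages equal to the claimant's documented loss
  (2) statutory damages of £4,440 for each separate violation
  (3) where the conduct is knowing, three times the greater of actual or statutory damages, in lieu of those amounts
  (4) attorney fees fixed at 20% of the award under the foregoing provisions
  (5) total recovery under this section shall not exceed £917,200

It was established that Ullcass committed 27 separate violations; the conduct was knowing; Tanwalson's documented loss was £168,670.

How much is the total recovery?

£607,212

Statutory damages: 27 × £4,440 = £119,880
Greater of actual damages (£168,670) or statutory damages (£119,880): £168,670
Trebled: 3 × £168,670 = £506,010
Attorney fees: 20% of £506,010 = £101,202
Total before cap: £506,010 + £101,202 = £607,212
Cap at £917,200: £607,212 is within the cap, no reduction.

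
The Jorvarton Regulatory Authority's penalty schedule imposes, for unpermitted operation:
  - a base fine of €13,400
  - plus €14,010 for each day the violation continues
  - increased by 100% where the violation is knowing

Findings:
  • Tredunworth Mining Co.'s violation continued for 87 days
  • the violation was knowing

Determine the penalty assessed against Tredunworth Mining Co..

Per-day component: 87 × €14,010 = €1,218,870
Base plus per-day: €13,400 + €1,218,870 = €1,232,270
Enhancement: 100% of €1,232,270 = €1,232,270
Enhanced fine: €1,232,270 + €1,232,270 = €2,464,540

€2,464,540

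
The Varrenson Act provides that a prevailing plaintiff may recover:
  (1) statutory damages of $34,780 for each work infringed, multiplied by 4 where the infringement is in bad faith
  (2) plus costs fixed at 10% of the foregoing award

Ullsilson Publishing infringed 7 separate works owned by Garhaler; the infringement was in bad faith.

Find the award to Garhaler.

$1,071,224

Statutory damages: 7 × $34,780 = $243,460
Multiplied by 4: 4 × $243,460 = $973,840
Costs: 10% of $973,840 = $97,384
Award plus costs: $973,840 + $97,384 = $1,071,224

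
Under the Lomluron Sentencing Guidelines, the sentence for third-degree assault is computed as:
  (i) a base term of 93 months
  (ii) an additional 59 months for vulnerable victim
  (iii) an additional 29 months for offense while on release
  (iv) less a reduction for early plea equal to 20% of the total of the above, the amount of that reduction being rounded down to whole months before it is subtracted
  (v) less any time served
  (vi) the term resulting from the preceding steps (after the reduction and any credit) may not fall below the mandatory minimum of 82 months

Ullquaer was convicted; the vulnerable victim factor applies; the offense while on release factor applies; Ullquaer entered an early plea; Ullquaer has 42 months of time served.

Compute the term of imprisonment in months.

Vulnerable victim enhancement: +59 months
Offense while on release enhancement: +29 months
Adjusted term: 93 months + 59 months + 29 months = 181 months
Early plea reduction: 20% of 181 months = 36 months (rounded down)
After reduction: 181 − 36 = 145 months
Less time served: 145 months − 42 months = 103 months
Minimum 82 months: 103 months meets the minimum, no increase.

103 months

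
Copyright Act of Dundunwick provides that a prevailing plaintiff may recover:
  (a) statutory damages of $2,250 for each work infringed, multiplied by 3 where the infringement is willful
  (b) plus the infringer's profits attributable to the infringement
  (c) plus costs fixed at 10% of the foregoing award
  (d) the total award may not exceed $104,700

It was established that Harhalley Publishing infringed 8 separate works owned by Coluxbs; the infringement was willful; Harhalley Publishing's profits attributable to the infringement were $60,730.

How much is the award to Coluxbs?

Statutory damages: 8 × $2,250 = $18,000
Trebled: 3 × $18,000 = $54,000
Combined award: $54,000 + $60,730 = $114,730
Costs: 10% of $114,730 = $11,473
Award plus costs: $114,730 + $11,473 = $126,203
Cap at $104,700: $126,203 exceeds the cap → $104,700

$104,700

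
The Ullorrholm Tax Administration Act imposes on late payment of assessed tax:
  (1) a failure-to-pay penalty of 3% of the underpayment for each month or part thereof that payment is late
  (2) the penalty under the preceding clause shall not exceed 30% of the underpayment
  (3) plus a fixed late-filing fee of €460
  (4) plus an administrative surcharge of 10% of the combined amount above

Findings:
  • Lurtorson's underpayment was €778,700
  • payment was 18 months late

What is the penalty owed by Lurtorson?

€257,477

Accrued rate: 3% × 18 = 54%, capped at 30% → 30%
Failure-to-pay penalty: 30% of €778,700 = €233,610
Penalty before surcharge: €233,610 + €460 = €234,070
Administrative surcharge: 10% of €234,070 = €23,407
Total penalty: €234,070 + €23,407 = €257,477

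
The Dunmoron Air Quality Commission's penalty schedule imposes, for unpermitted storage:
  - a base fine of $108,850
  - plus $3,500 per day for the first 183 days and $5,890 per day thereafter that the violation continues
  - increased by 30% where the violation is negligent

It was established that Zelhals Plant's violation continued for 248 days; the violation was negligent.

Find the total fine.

First 183 days: 183 × $3,500 = $640,500
Remaining days: (248 − 183) × $5,890 = $382,850
Per-day component: $640,500 + $382,850 = $1,023,350
Base plus per-day: $108,850 + $1,023,350 = $1,132,200
Enhancement: 30% of $1,132,200 = $339,660
Enhanced fine: $1,132,200 + $339,660 = $1,471,860

$1,471,860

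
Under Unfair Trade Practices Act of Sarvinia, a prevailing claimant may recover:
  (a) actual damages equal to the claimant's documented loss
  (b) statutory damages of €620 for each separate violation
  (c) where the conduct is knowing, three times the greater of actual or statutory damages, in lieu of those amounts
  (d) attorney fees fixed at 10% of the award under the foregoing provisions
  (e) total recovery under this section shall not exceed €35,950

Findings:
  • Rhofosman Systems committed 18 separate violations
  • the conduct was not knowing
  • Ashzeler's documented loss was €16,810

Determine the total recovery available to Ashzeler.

Statutory damages: 18 × €620 = €11,160
Conduct not knowing: the in-lieu enhancement does not apply.
Actual plus statutory damages: €16,810 + €11,160 = €27,970
Attorney fees: 10% of €27,970 = €2,797
Total before cap: €27,970 + €2,797 = €30,767
Cap at €35,950: €30,767 is within the cap, no reduction.

€30,767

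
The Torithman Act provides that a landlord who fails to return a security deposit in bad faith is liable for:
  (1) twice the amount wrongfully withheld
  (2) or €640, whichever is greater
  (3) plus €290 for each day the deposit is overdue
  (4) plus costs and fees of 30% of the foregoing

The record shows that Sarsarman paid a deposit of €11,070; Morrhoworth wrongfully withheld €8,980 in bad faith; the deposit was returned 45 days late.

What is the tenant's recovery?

€40,313

Doubled: 2 × €8,980 = €17,960
Minimum €640: €17,960 meets the minimum, no increase.
Late-return penalty: 45 × €290 = €13,050
Damages plus late penalty: €17,960 + €13,050 = €31,010
Costs and fees: 30% of €31,010 = €9,303
Total recovery: €31,010 + €9,303 = €40,313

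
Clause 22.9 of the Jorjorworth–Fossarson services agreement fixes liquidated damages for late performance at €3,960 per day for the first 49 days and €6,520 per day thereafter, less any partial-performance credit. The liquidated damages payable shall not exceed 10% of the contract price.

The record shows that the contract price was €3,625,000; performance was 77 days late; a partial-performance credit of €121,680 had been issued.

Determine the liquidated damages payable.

First 49 days: 49 × €3,960 = €194,040
Remaining days: (77 − 49) × €6,520 = €182,560
Accrued per-day damages: €194,040 + €182,560 = €376,600
Less partial-performance credit: €376,600 − €121,680 = €254,920
Cap: 10% of €3,625,000 = €362,500
Cap at €362,500: €254,920 is within the cap, no reduction.

€254,920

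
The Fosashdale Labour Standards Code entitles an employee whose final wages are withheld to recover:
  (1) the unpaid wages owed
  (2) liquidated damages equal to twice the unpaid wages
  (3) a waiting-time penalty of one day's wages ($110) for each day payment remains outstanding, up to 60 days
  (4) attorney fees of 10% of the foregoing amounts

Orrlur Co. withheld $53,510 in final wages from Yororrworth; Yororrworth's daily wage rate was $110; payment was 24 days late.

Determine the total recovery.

Doubled: 2 × $53,510 = $107,020
Penalty days: min(24, 60) = 24
Waiting-time penalty: 24 × $110 = $2,640
Subtotal: $53,510 + $107,020 + $2,640 = $163,170
Attorney fees: 10% of $163,170 = $16,317
Total award: $163,170 + $16,317 = $179,487

$179,487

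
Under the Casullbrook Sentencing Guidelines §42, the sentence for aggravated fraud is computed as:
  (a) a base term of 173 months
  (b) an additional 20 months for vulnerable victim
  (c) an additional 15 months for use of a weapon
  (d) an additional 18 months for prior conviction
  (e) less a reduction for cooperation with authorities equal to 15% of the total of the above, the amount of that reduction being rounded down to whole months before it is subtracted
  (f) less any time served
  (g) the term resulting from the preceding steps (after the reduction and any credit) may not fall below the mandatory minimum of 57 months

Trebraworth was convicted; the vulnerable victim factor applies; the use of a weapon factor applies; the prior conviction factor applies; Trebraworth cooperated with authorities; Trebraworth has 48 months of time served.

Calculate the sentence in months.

Vulnerable victim enhancement: +20 months
Use of a weapon enhancement: +15 months
Prior conviction enhancement: +18 months
Adjusted term: 173 months + 20 months + 15 months + 18 months = 226 months
Cooperation with authorities reduction: 15% of 226 months = 33 months (rounded down)
After reduction: 226 − 33 = 193 months
Less time served: 193 months − 48 months = 145 months
Minimum 57 months: 145 months meets the minimum, no increase.

Sentence: 145 months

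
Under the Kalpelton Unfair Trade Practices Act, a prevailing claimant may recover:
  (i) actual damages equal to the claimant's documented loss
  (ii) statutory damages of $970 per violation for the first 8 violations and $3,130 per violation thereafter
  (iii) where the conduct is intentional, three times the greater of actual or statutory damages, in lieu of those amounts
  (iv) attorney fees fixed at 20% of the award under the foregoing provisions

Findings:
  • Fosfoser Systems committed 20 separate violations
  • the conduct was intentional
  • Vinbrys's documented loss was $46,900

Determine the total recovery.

First 8 violations: 8 × $970 = $7,760
Remaining violations: (20 − 8) × $3,130 = $37,560
Statutory damages: $7,760 + $37,560 = $45,320
Greater of actual damages ($46,900) or statutory damages ($45,320): $46,900
Trebled: 3 × $46,900 = $140,700
Attorney fees: 20% of $140,700 = $28,140
Total recovery: $140,700 + $28,140 = $168,840

$168,840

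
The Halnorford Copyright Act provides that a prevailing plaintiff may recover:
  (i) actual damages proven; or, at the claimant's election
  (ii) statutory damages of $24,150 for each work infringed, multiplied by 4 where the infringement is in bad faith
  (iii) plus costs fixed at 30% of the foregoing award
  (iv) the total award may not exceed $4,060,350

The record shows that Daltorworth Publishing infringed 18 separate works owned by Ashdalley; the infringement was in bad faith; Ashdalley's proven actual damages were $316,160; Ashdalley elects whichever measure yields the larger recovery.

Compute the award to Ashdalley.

$2,260,440

Statutory damages: 18 × $24,150 = $434,700
Multiplied by 4: 4 × $434,700 = $1,738,800
Greater of actual damages ($316,160) or enhanced statutory damages ($1,738,800): $1,738,800
Costs: 30% of $1,738,800 = $521,640
Award plus costs: $1,738,800 + $521,640 = $2,260,440
Cap at $4,060,350: $2,260,440 is within the cap, no reduction.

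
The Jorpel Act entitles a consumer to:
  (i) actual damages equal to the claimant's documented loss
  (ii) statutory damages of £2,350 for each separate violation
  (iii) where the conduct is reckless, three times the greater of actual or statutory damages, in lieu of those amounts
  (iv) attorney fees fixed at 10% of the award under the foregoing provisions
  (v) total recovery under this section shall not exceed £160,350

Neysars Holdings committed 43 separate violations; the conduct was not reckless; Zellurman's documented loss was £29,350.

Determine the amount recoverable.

Statutory damages: 43 × £2,350 = £101,050
Conduct not reckless: the in-lieu enhancement does not apply.
Actual plus statutory damages: £29,350 + £101,050 = £130,400
Attorney fees: 10% of £130,400 = £13,040
Total before cap: £130,400 + £13,040 = £143,440
Cap at £160,350: £143,440 is within the cap, no reduction.

£143,440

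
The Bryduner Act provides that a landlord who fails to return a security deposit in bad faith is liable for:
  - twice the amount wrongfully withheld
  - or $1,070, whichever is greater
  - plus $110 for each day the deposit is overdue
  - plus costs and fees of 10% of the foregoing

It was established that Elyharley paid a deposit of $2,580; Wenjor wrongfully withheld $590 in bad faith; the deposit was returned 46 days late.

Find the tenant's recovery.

$6,864

Doubled: 2 × $590 = $1,180
Minimum $1,070: $1,180 meets the minimum, no increase.
Late-return penalty: 46 × $110 = $5,060
Damages plus late penalty: $1,180 + $5,060 = $6,240
Costs and fees: 10% of $6,240 = $624
Total recovery: $6,240 + $624 = $6,864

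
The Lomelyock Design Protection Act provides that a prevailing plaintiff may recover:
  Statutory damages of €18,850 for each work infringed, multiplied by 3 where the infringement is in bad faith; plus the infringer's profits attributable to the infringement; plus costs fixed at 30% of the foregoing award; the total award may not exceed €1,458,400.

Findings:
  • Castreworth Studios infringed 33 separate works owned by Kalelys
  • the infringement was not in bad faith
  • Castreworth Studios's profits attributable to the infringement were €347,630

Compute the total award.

€1,260,584

Statutory damages: 33 × €18,850 = €622,050
Infringement not in bad faith: no ×3 enhancement.
Combined award: €622,050 + €347,630 = €969,680
Costs: 30% of €969,680 = €290,904
Award plus costs: €969,680 + €290,904 = €1,260,584
Cap at €1,458,400: €1,260,584 is within the cap, no reduction.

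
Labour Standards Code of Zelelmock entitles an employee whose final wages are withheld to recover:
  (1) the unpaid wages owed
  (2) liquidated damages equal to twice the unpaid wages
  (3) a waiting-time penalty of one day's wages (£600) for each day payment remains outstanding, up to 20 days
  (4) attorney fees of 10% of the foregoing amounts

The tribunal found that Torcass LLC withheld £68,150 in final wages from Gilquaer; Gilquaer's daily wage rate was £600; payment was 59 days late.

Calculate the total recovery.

Doubled: 2 × £68,150 = £136,300
Penalty days: min(59, 20) = 20
Waiting-time penalty: 20 × £600 = £12,000
Subtotal: £68,150 + £136,300 + £12,000 = £216,450
Attorney fees: 10% of £216,450 = £21,645
Total award: £216,450 + £21,645 = £238,095

Total award: £238,095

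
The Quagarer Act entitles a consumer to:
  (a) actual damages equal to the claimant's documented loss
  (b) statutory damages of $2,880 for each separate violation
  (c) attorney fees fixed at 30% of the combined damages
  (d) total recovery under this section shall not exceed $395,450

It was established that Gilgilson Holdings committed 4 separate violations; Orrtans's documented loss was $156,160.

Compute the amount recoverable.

Statutory damages: 4 × $2,880 = $11,520
Combined damages: $156,160 + $11,520 = $167,680
Attorney fees: 30% of $167,680 = $50,304
Total before cap: $167,680 + $50,304 = $217,984
Cap at $395,450: $217,984 is within the cap, no reduction.

Total recovery: $217,984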